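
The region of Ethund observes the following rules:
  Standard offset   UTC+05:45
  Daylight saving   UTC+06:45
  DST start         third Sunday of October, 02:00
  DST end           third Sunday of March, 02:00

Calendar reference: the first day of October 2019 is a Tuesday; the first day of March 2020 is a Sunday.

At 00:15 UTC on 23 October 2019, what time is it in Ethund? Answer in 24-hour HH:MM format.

1 October 2019 is a Tuesday, so the first Sunday is October 6 and the third is October 20.
1 March 2020 is a Sunday, so the first Sunday is March 1 and the third is March 15.
At the standard offset (UTC+05:45), 00:15 UTC + 5h45m = 06:00 Ethund standard time.
The standard-time date in Ethund, 23 October 2019, falls between 20 October 2019 and 15 March 2020, so daylight saving is in effect and Ethund is at UTC+06:45.
00:15 UTC + 6h45m = 07:00 local.

07:00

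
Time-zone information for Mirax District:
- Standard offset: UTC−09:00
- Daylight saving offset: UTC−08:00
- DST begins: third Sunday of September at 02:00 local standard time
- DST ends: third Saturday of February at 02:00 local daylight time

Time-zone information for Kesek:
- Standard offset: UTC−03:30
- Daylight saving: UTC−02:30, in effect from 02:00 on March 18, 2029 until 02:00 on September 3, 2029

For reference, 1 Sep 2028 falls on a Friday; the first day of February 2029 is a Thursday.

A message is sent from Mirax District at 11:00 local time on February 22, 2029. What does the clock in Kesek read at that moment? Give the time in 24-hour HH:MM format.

1 September 2028 is a Friday, so the first Sunday is September 3 and the third is September 17.
1 February 2029 is a Thursday, so the first Saturday is February 3 and the third is February 17.
February 22, 2029 is outside the daylight-saving period (17 September 2028 – 17 February 2029), so Mirax District is on standard time, UTC−09:00.
11:00 Mirax District + 9h = 20:00 UTC.
At the standard offset (UTC−03:30), 20:00 UTC − 3h30m = 16:30 Kesek standard time.
The standard-time date in Kesek, February 22, 2029, does not fall between 18 March and 3 September, so daylight saving is not in effect and Kesek is at UTC−03:30.
20:00 UTC − 3h30m = 16:30 Kesek.

16:30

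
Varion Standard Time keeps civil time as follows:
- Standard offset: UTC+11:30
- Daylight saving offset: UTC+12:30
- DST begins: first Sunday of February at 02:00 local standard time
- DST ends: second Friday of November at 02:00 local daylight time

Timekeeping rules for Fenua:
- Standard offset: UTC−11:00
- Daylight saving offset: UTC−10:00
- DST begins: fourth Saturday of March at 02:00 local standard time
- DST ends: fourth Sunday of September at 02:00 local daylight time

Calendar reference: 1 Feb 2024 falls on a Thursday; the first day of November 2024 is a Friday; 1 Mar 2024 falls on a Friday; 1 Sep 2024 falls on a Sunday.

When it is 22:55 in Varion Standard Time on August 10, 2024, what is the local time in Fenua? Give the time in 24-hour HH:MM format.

00:25

1 February 2024 is a Thursday, so the first Sunday is February 4.
1 November 2024 is a Friday, so the first Friday is November 1 and the second is November 8.
August 10, 2024 falls between 4 February and 8 November, so daylight saving is in effect and Varion Standard Time is at UTC+12:30.
22:55 Varion Standard Time − 12h30m = 10:25 UTC.
1 March 2024 is a Friday, so the first Saturday is March 2 and the fourth is March 23.
1 September 2024 is a Sunday, so the first Sunday is September 1 and the fourth is September 22.
At the standard offset (UTC−11:00), 10:25 UTC − 11h = 23:25 Fenua standard time (rolling into the previous day, 9 August 2024).
Daylight saving runs 23 March – 22 September; the standard-time date in Fenua, August 9, 2024, is inside that window, so Fenua is at UTC−10:00.
10:25 UTC − 10h = 00:25 Fenua.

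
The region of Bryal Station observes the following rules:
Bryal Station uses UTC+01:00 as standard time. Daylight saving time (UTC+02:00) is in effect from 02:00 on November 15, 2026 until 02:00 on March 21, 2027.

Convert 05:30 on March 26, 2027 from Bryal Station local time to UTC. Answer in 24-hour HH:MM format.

March 26, 2027 is outside the daylight-saving period (15 November 2026 – 21 March 2027), so Bryal Station is on standard time, UTC+01:00.
05:30 local − 1h = 04:30 UTC.

04:30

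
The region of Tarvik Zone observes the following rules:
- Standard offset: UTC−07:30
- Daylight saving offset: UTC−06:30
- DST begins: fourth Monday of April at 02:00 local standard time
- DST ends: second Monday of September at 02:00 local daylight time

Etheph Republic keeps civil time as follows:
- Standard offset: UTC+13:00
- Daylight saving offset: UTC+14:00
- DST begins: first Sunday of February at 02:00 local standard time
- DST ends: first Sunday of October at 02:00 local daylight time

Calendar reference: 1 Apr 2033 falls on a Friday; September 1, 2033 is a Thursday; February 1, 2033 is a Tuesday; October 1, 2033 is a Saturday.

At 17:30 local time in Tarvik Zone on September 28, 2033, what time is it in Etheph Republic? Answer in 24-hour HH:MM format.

1 April 2033 is a Friday, so the first Monday is April 4 and the fourth is April 25.
1 September 2033 is a Thursday, so the first Monday is September 5 and the second is September 12.
Daylight saving runs 25 April – 12 September; September 28, 2033 is outside that window, so Tarvik Zone is on standard time at UTC−07:30.
17:30 Tarvik Zone + 7h30m = 01:00 UTC (rolling into the next day, 29 September 2033).
1 February 2033 is a Tuesday, so the first Sunday is February 6.
1 October 2033 is a Saturday, so the first Sunday is October 2.
At the standard offset (UTC+13:00), 01:00 UTC + 13h = 14:00 Etheph Republic standard time.
The standard-time date in Etheph Republic, September 29, 2033, lies within the daylight-saving period (6 February – 2 October), so Etheph Republic is on daylight time, UTC+14:00.
01:00 UTC + 14h = 15:00 Etheph Republic.

15:00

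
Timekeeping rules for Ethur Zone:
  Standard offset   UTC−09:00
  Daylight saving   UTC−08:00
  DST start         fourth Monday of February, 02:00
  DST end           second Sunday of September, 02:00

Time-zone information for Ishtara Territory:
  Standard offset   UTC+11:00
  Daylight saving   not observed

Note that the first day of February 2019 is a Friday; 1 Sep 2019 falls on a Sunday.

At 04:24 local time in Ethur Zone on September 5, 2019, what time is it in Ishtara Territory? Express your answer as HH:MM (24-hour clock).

23:24

1 February 2019 is a Friday, so the first Monday is February 4 and the fourth is February 25.
1 September 2019 is a Sunday, so the first Sunday is September 1 and the second is September 8.
September 5, 2019 falls between 25 February and 8 September, so daylight saving is in effect and Ethur Zone is at UTC−08:00.
04:24 Ethur Zone + 8h = 12:24 UTC.
Ishtara Territory has no daylight saving, so its offset is UTC+11:00 year-round.
12:24 UTC + 11h = 23:24 Ishtara Territory.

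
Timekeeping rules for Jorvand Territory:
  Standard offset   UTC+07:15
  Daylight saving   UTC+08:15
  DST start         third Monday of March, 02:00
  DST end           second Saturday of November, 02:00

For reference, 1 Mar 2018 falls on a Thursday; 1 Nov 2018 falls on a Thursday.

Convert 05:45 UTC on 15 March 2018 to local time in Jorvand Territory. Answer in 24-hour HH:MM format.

13:00

1 March 2018 is a Thursday, so the first Monday is March 5 and the third is March 19.
1 November 2018 is a Thursday, so the first Saturday is November 3 and the second is November 10.
At the standard offset (UTC+07:15), 05:45 UTC + 7h15m = 13:00 Jorvand Territory standard time.
The standard-time date in Jorvand Territory, 15 March 2018, does not fall between 19 March and 10 November, so daylight saving is not in effect and Jorvand Territory is at UTC+07:15.
05:45 UTC + 7h15m = 13:00 local.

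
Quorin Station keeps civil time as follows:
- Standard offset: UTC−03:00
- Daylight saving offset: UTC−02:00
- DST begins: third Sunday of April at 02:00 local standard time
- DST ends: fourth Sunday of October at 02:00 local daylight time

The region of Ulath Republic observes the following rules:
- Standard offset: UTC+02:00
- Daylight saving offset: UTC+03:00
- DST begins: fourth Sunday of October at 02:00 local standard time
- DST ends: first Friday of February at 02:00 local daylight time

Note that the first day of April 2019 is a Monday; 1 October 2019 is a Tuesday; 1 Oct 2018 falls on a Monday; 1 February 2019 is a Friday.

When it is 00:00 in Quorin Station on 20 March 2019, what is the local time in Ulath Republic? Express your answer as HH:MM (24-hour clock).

1 April 2019 is a Monday, so the first Sunday is April 7 and the third is April 21.
1 October 2019 is a Tuesday, so the first Sunday is October 6 and the fourth is October 27.
20 March 2019 is outside the daylight-saving period (21 April – 27 October), so Quorin Station is on standard time, UTC−03:00.
00:00 Quorin Station + 3h = 03:00 UTC.
1 October 2018 is a Monday, so the first Sunday is October 7 and the fourth is October 28.
1 February 2019 is a Friday, so the first Friday is February 1.
At the standard offset (UTC+02:00), 03:00 UTC + 2h = 05:00 Ulath Republic standard time.
The standard-time date in Ulath Republic, 20 March 2019, does not fall between 28 October 2018 and 1 February 2019, so daylight saving is not in effect and Ulath Republic is at UTC+02:00.
03:00 UTC + 2h = 05:00 Ulath Republic.

05:00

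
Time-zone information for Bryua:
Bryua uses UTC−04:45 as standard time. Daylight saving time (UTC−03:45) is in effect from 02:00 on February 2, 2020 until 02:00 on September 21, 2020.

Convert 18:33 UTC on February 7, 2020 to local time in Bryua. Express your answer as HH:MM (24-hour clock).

At the standard offset (UTC−04:45), 18:33 UTC − 4h45m = 13:48 Bryua standard time.
Daylight saving runs 2 February – 21 September; the standard-time date in Bryua, February 7, 2020, is inside that window, so Bryua is at UTC−03:45.
18:33 UTC − 3h45m = 14:48 local.

14:48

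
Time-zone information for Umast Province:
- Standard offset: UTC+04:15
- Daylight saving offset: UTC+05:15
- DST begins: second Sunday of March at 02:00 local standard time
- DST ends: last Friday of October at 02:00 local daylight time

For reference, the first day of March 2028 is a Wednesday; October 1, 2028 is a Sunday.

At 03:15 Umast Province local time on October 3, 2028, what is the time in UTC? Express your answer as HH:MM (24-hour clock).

22:00

1 March 2028 is a Wednesday, so the first Sunday is March 5 and the second is March 12.
1 October 2028 is a Sunday, so Fridays fall on 6, 13, 20, 27; the last is October 27.
October 3, 2028 falls between 12 March and 27 October, so daylight saving is in effect and Umast Province is at UTC+05:15.
03:15 local − 5h15m = 22:00 UTC (rolling into the previous day, 2 October 2028).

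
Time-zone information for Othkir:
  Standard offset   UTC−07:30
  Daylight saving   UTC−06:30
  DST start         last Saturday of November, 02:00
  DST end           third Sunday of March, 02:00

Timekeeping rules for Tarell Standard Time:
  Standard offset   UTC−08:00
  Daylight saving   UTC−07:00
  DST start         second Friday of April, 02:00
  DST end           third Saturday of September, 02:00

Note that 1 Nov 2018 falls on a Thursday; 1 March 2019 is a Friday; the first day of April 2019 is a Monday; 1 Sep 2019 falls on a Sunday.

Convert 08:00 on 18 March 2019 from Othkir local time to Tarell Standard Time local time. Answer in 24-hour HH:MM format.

1 November 2018 is a Thursday, so Saturdays fall on 3, 10, 17, 24; the last is November 24.
1 March 2019 is a Friday, so the first Sunday is March 3 and the third is March 17.
Daylight saving runs 24 November 2018 – 17 March 2019; 18 March 2019 is outside that window, so Othkir is on standard time at UTC−07:30.
08:00 Othkir + 7h30m = 15:30 UTC.
1 April 2019 is a Monday, so the first Friday is April 5 and the second is April 12.
1 September 2019 is a Sunday, so the first Saturday is September 7 and the third is September 21.
At the standard offset (UTC−08:00), 15:30 UTC − 8h = 07:30 Tarell Standard Time standard time.
Daylight saving runs 12 April – 21 September; the standard-time date in Tarell Standard Time, 18 March 2019, is outside that window, so Tarell Standard Time is on standard time at UTC−08:00.
15:30 UTC − 8h = 07:30 Tarell Standard Time.

07:30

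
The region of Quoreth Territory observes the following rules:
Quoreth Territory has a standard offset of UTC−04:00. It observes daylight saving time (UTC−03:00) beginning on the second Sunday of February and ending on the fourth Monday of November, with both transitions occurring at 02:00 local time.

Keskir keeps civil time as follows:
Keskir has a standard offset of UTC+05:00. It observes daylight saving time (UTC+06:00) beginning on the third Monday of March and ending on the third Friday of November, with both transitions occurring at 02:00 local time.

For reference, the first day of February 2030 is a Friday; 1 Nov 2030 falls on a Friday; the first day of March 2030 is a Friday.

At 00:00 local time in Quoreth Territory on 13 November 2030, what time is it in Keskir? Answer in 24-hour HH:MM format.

1 February 2030 is a Friday, so the first Sunday is February 3 and the second is February 10.
1 November 2030 is a Friday, so the first Monday is November 4 and the fourth is November 25.
13 November 2030 falls between 10 February and 25 November, so daylight saving is in effect and Quoreth Territory is at UTC−03:00.
00:00 Quoreth Territory + 3h = 03:00 UTC.
1 March 2030 is a Friday, so the first Monday is March 4 and the third is March 18.
1 November 2030 is a Friday, so the first Friday is November 1 and the third is November 15.
At the standard offset (UTC+05:00), 03:00 UTC + 5h = 08:00 Keskir standard time.
The standard-time date in Keskir, 13 November 2030, lies within the daylight-saving period (18 March – 15 November), so Keskir is on daylight time, UTC+06:00.
03:00 UTC + 6h = 09:00 Keskir.

09:00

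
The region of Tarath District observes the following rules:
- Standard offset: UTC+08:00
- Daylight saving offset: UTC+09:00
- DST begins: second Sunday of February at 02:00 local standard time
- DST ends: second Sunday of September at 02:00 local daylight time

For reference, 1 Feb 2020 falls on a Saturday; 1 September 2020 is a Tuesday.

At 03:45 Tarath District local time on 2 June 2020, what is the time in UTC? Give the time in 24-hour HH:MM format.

1 February 2020 is a Saturday, so the first Sunday is February 2 and the second is February 9.
1 September 2020 is a Tuesday, so the first Sunday is September 6 and the second is September 13.
2 June 2020 falls between 9 February and 13 September, so daylight saving is in effect and Tarath District is at UTC+09:00.
03:45 local − 9h = 18:45 UTC (rolling into the previous day, 1 June 2020).

18:45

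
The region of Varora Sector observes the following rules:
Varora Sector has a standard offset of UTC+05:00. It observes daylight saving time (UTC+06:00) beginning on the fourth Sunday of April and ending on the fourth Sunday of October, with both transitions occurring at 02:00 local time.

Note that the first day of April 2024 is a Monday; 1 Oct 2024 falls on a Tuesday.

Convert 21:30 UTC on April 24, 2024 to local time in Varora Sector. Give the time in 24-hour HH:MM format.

1 April 2024 is a Monday, so the first Sunday is April 7 and the fourth is April 28.
1 October 2024 is a Tuesday, so the first Sunday is October 6 and the fourth is October 27.
At the standard offset (UTC+05:00), 21:30 UTC + 5h = 02:30 Varora Sector standard time (rolling into the next day, 25 April 2024).
The standard-time date in Varora Sector, April 25, 2024, does not fall between 28 April and 27 October, so daylight saving is not in effect and Varora Sector is at UTC+05:00.
21:30 UTC + 5h = 02:30 local (rolling into the next day, 25 April 2024).

02:30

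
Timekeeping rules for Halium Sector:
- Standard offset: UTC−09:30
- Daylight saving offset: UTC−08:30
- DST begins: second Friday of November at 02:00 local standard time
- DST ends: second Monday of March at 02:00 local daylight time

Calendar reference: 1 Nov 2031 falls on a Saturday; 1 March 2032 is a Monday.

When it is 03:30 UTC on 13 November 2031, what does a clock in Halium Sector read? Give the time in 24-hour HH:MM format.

1 November 2031 is a Saturday, so the first Friday is November 7 and the second is November 14.
1 March 2032 is a Monday, so the first Monday is March 1 and the second is March 8.
At the standard offset (UTC−09:30), 03:30 UTC − 9h30m = 18:00 Halium Sector standard time (rolling into the previous day, 12 November 2031).
The standard-time date in Halium Sector, 12 November 2031, does not fall between 14 November 2031 and 8 March 2032, so daylight saving is not in effect and Halium Sector is at UTC−09:30.
03:30 UTC − 9h30m = 18:00 local (rolling into the previous day, 12 November 2031).

18:00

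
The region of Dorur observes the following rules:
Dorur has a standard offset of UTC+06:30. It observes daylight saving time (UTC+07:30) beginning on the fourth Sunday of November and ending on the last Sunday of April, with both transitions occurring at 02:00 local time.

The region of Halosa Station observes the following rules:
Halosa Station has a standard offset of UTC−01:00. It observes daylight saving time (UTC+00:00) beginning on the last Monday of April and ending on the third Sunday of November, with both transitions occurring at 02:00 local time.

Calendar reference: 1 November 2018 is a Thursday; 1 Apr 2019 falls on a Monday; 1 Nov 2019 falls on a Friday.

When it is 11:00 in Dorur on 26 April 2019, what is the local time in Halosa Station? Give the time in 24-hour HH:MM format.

1 November 2018 is a Thursday, so the first Sunday is November 4 and the fourth is November 25.
1 April 2019 is a Monday, so Sundays fall on 7, 14, 21, 28; the last is April 28.
Daylight saving runs 25 November 2018 – 28 April 2019; 26 April 2019 is inside that window, so Dorur is at UTC+07:30.
11:00 Dorur − 7h30m = 03:30 UTC.
1 April 2019 is a Monday, so Mondays fall on 1, 8, 15, 22, 29; the last is April 29.
1 November 2019 is a Friday, so the first Sunday is November 3 and the third is November 17.
At the standard offset (UTC−01:00), 03:30 UTC − 1h = 02:30 Halosa Station standard time.
Daylight saving runs 29 April – 17 November; the standard-time date in Halosa Station, 26 April 2019, is outside that window, so Halosa Station is on standard time at UTC−01:00.
03:30 UTC − 1h = 02:30 Halosa Station.

02:30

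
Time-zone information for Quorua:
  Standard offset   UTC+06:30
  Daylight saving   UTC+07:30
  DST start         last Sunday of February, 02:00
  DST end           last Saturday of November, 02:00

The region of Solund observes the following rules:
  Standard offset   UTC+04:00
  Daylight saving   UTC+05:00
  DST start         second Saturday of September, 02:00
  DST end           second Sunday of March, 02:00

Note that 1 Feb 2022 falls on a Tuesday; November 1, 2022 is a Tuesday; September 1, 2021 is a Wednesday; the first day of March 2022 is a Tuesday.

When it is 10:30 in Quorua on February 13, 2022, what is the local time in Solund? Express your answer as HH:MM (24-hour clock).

09:00

1 February 2022 is a Tuesday, so Sundays fall on 6, 13, 20, 27; the last is February 27.
1 November 2022 is a Tuesday, so Saturdays fall on 5, 12, 19, 26; the last is November 26.
February 13, 2022 is outside the daylight-saving period (27 February – 26 November), so Quorua is on standard time, UTC+06:30.
10:30 Quorua − 6h30m = 04:00 UTC.
1 September 2021 is a Wednesday, so the first Saturday is September 4 and the second is September 11.
1 March 2022 is a Tuesday, so the first Sunday is March 6 and the second is March 13.
At the standard offset (UTC+04:00), 04:00 UTC + 4h = 08:00 Solund standard time.
The standard-time date in Solund, February 13, 2022, lies within the daylight-saving period (11 September 2021 – 13 March 2022), so Solund is on daylight time, UTC+05:00.
04:00 UTC + 5h = 09:00 Solund.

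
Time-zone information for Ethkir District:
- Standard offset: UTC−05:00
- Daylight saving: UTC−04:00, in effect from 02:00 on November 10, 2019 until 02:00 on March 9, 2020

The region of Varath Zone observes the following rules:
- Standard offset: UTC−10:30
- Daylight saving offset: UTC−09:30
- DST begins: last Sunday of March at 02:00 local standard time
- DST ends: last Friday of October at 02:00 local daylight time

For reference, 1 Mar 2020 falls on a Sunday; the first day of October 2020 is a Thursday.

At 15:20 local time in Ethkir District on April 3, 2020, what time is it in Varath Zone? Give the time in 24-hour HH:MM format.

10:50

April 3, 2020 is outside the daylight-saving period (10 November 2019 – 9 March 2020), so Ethkir District is on standard time, UTC−05:00.
15:20 Ethkir District + 5h = 20:20 UTC.
1 March 2020 is a Sunday, so Sundays fall on 1, 8, 15, 22, 29; the last is March 29.
1 October 2020 is a Thursday, so Fridays fall on 2, 9, 16, 23, 30; the last is October 30.
At the standard offset (UTC−10:30), 20:20 UTC − 10h30m = 09:50 Varath Zone standard time.
Daylight saving runs 29 March – 30 October; the standard-time date in Varath Zone, April 3, 2020, is inside that window, so Varath Zone is at UTC−09:30.
20:20 UTC − 9h30m = 10:50 Varath Zone.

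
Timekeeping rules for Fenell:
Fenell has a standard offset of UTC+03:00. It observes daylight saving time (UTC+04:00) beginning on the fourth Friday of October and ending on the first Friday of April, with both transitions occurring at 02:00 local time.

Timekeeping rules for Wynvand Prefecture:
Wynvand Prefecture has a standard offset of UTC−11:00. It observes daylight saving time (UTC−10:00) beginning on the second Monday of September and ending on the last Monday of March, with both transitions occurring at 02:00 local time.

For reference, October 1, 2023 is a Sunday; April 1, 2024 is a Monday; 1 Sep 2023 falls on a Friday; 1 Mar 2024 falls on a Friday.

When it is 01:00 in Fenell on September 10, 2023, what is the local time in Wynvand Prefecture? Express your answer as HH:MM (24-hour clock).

1 October 2023 is a Sunday, so the first Friday is October 6 and the fourth is October 27.
1 April 2024 is a Monday, so the first Friday is April 5.
September 10, 2023 does not fall between 27 October 2023 and 5 April 2024, so daylight saving is not in effect and Fenell is at UTC+03:00.
01:00 Fenell − 3h = 22:00 UTC (rolling into the previous day, 9 September 2023).
1 September 2023 is a Friday, so the first Monday is September 4 and the second is September 11.
1 March 2024 is a Friday, so Mondays fall on 4, 11, 18, 25; the last is March 25.
At the standard offset (UTC−11:00), 22:00 UTC − 11h = 11:00 Wynvand Prefecture standard time.
Daylight saving runs 11 September 2023 – 25 March 2024; the standard-time date in Wynvand Prefecture, September 9, 2023, is outside that window, so Wynvand Prefecture is on standard time at UTC−11:00.
22:00 UTC − 11h = 11:00 Wynvand Prefecture.

11:00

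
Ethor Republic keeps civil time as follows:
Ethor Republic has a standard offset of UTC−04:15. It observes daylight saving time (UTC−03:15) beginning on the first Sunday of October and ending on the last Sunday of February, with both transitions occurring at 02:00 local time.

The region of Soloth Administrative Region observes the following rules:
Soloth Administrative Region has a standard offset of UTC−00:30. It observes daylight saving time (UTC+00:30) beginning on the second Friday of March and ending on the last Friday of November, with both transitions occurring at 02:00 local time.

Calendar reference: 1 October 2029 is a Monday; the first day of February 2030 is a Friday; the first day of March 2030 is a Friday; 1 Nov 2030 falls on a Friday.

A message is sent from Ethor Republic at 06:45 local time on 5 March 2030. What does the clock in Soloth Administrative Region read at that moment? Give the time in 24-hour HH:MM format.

10:30

1 October 2029 is a Monday, so the first Sunday is October 7.
1 February 2030 is a Friday, so Sundays fall on 3, 10, 17, 24; the last is February 24.
5 March 2030 does not fall between 7 October 2029 and 24 February 2030, so daylight saving is not in effect and Ethor Republic is at UTC−04:15.
06:45 Ethor Republic + 4h15m = 11:00 UTC.
1 March 2030 is a Friday, so the first Friday is March 1 and the second is March 8.
1 November 2030 is a Friday, so Fridays fall on 1, 8, 15, 22, 29; the last is November 29.
At the standard offset (UTC−00:30), 11:00 UTC − 0h30m = 10:30 Soloth Administrative Region standard time.
The standard-time date in Soloth Administrative Region, 5 March 2030, is outside the daylight-saving period (8 March – 29 November), so Soloth Administrative Region is on standard time, UTC−00:30.
11:00 UTC − 0h30m = 10:30 Soloth Administrative Region.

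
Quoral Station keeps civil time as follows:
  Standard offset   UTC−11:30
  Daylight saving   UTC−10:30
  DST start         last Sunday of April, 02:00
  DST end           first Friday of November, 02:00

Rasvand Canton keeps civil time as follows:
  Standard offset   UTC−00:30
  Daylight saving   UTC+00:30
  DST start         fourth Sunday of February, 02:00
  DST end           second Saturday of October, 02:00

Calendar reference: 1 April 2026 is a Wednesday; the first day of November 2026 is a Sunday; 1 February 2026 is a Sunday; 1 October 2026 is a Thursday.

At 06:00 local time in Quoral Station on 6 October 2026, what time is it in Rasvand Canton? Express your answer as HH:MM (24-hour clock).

1 April 2026 is a Wednesday, so Sundays fall on 5, 12, 19, 26; the last is April 26.
1 November 2026 is a Sunday, so the first Friday is November 6.
Daylight saving runs 26 April – 6 November; 6 October 2026 is inside that window, so Quoral Station is at UTC−10:30.
06:00 Quoral Station + 10h30m = 16:30 UTC.
1 February 2026 is a Sunday, so the first Sunday is February 1 and the fourth is February 22.
1 October 2026 is a Thursday, so the first Saturday is October 3 and the second is October 10.
At the standard offset (UTC−00:30), 16:30 UTC − 0h30m = 16:00 Rasvand Canton standard time.
Daylight saving runs 22 February – 10 October; the standard-time date in Rasvand Canton, 6 October 2026, is inside that window, so Rasvand Canton is at UTC+00:30.
16:30 UTC + 0h30m = 17:00 Rasvand Canton.

17:00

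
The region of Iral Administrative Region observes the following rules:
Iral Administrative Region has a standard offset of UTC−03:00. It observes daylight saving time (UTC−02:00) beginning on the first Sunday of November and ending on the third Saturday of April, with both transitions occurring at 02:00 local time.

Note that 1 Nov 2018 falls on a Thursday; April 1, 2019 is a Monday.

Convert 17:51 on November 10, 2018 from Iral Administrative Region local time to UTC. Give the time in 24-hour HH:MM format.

19:51

1 November 2018 is a Thursday, so the first Sunday is November 4.
1 April 2019 is a Monday, so the first Saturday is April 6 and the third is April 20.
November 10, 2018 lies within the daylight-saving period (4 November 2018 – 20 April 2019), so Iral Administrative Region is on daylight time, UTC−02:00.
17:51 local + 2h = 19:51 UTC.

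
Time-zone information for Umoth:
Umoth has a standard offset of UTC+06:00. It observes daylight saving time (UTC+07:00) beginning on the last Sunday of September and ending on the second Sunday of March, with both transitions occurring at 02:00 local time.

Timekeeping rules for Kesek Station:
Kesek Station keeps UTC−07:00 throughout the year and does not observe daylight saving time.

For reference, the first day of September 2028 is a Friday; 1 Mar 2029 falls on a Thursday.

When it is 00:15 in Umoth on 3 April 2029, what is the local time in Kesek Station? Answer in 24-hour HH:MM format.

11:15

1 September 2028 is a Friday, so Sundays fall on 3, 10, 17, 24; the last is September 24.
1 March 2029 is a Thursday, so the first Sunday is March 4 and the second is March 11.
3 April 2029 does not fall between 24 September 2028 and 11 March 2029, so daylight saving is not in effect and Umoth is at UTC+06:00.
00:15 Umoth − 6h = 18:15 UTC (rolling into the previous day, 2 April 2029).
Kesek Station has no daylight saving, so its offset is UTC−07:00 year-round.
18:15 UTC − 7h = 11:15 Kesek Station.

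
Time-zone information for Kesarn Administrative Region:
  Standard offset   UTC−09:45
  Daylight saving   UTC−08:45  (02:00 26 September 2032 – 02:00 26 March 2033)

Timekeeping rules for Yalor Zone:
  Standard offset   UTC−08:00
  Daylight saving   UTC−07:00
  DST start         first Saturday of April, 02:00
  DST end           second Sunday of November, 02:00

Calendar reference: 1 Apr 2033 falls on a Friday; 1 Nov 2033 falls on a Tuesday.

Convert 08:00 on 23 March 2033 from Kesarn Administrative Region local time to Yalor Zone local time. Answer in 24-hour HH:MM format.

08:45

Daylight saving runs 26 September 2032 – 26 March 2033; 23 March 2033 is inside that window, so Kesarn Administrative Region is at UTC−08:45.
08:00 Kesarn Administrative Region + 8h45m = 16:45 UTC.
1 April 2033 is a Friday, so the first Saturday is April 2.
1 November 2033 is a Tuesday, so the first Sunday is November 6 and the second is November 13.
At the standard offset (UTC−08:00), 16:45 UTC − 8h = 08:45 Yalor Zone standard time.
The standard-time date in Yalor Zone, 23 March 2033, does not fall between 2 April and 13 November, so daylight saving is not in effect and Yalor Zone is at UTC−08:00.
16:45 UTC − 8h = 08:45 Yalor Zone.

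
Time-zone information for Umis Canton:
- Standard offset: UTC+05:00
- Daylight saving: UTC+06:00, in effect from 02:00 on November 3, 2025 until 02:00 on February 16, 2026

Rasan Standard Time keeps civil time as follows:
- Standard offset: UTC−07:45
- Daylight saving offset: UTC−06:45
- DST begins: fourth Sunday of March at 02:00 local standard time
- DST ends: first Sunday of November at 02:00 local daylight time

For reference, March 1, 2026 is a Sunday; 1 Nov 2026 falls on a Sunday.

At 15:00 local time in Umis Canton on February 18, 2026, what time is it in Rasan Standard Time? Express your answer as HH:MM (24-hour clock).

02:15

Daylight saving runs 3 November 2025 – 16 February 2026; February 18, 2026 is outside that window, so Umis Canton is on standard time at UTC+05:00.
15:00 Umis Canton − 5h = 10:00 UTC.
1 March 2026 is a Sunday, so the first Sunday is March 1 and the fourth is March 22.
1 November 2026 is a Sunday, so the first Sunday is November 1.
At the standard offset (UTC−07:45), 10:00 UTC − 7h45m = 02:15 Rasan Standard Time standard time.
The standard-time date in Rasan Standard Time, February 18, 2026, is outside the daylight-saving period (22 March – 1 November), so Rasan Standard Time is on standard time, UTC−07:45.
10:00 UTC − 7h45m = 02:15 Rasan Standard Time.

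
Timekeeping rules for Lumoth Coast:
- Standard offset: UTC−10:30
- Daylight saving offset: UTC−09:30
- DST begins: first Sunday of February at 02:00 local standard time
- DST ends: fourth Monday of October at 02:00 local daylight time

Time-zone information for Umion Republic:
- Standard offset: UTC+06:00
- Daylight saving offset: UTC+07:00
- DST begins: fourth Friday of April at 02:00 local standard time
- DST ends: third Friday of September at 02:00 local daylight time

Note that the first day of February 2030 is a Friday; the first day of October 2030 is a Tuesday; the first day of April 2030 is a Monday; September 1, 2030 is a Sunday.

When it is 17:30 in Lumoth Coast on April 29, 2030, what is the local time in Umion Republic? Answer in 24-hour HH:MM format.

1 February 2030 is a Friday, so the first Sunday is February 3.
1 October 2030 is a Tuesday, so the first Monday is October 7 and the fourth is October 28.
April 29, 2030 lies within the daylight-saving period (3 February – 28 October), so Lumoth Coast is on daylight time, UTC−09:30.
17:30 Lumoth Coast + 9h30m = 03:00 UTC (rolling into the next day, 30 April 2030).
1 April 2030 is a Monday, so the first Friday is April 5 and the fourth is April 26.
1 September 2030 is a Sunday, so the first Friday is September 6 and the third is September 20.
At the standard offset (UTC+06:00), 03:00 UTC + 6h = 09:00 Umion Republic standard time.
The standard-time date in Umion Republic, April 30, 2030, falls between 26 April and 20 September, so daylight saving is in effect and Umion Republic is at UTC+07:00.
03:00 UTC + 7h = 10:00 Umion Republic.

10:00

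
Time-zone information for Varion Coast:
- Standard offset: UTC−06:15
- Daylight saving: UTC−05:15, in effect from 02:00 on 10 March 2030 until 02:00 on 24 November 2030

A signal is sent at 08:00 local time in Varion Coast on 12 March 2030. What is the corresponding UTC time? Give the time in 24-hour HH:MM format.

13:15

12 March 2030 lies within the daylight-saving period (10 March – 24 November), so Varion Coast is on daylight time, UTC−05:15.
08:00 local + 5h15m = 13:15 UTC.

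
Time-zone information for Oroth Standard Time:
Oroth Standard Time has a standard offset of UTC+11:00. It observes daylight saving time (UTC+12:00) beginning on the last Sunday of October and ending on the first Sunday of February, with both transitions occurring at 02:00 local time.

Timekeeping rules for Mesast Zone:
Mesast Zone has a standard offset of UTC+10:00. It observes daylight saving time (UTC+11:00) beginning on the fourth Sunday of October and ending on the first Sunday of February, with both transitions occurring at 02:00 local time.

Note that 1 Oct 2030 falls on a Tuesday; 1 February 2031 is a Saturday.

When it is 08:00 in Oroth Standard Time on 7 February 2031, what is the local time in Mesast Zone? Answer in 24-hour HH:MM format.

1 October 2030 is a Tuesday, so Sundays fall on 6, 13, 20, 27; the last is October 27.
1 February 2031 is a Saturday, so the first Sunday is February 2.
Daylight saving runs 27 October 2030 – 2 February 2031; 7 February 2031 is outside that window, so Oroth Standard Time is on standard time at UTC+11:00.
08:00 Oroth Standard Time − 11h = 21:00 UTC (rolling into the previous day, 6 February 2031).
1 October 2030 is a Tuesday, so the first Sunday is October 6 and the fourth is October 27.
1 February 2031 is a Saturday, so the first Sunday is February 2.
At the standard offset (UTC+10:00), 21:00 UTC + 10h = 07:00 Mesast Zone standard time (rolling into the next day, 7 February 2031).
Daylight saving runs 27 October 2030 – 2 February 2031; the standard-time date in Mesast Zone, 7 February 2031, is outside that window, so Mesast Zone is on standard time at UTC+10:00.
21:00 UTC + 10h = 07:00 Mesast Zone (rolling into the next day, 7 February 2031).

07:00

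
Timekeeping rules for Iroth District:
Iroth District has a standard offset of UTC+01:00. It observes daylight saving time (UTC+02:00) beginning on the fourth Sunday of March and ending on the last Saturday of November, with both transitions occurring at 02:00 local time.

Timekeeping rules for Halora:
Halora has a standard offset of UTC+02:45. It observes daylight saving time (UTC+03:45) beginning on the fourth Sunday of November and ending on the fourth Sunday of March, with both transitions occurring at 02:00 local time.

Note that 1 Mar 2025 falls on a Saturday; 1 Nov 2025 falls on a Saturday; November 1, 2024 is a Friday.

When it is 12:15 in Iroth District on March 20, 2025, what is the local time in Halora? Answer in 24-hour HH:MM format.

15:00

1 March 2025 is a Saturday, so the first Sunday is March 2 and the fourth is March 23.
1 November 2025 is a Saturday, so Saturdays fall on 1, 8, 15, 22, 29; the last is November 29.
March 20, 2025 is outside the daylight-saving period (23 March – 29 November), so Iroth District is on standard time, UTC+01:00.
12:15 Iroth District − 1h = 11:15 UTC.
1 November 2024 is a Friday, so the first Sunday is November 3 and the fourth is November 24.
1 March 2025 is a Saturday, so the first Sunday is March 2 and the fourth is March 23.
At the standard offset (UTC+02:45), 11:15 UTC + 2h45m = 14:00 Halora standard time.
Daylight saving runs 24 November 2024 – 23 March 2025; the standard-time date in Halora, March 20, 2025, is inside that window, so Halora is at UTC+03:45.
11:15 UTC + 3h45m = 15:00 Halora.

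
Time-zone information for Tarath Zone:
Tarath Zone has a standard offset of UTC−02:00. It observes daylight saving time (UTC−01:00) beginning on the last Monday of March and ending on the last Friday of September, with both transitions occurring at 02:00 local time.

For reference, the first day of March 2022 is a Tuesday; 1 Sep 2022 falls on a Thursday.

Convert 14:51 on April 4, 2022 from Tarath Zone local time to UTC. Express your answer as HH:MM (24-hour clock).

1 March 2022 is a Tuesday, so Mondays fall on 7, 14, 21, 28; the last is March 28.
1 September 2022 is a Thursday, so Fridays fall on 2, 9, 16, 23, 30; the last is September 30.
Daylight saving runs 28 March – 30 September; April 4, 2022 is inside that window, so Tarath Zone is at UTC−01:00.
14:51 local + 1h = 15:51 UTC.

15:51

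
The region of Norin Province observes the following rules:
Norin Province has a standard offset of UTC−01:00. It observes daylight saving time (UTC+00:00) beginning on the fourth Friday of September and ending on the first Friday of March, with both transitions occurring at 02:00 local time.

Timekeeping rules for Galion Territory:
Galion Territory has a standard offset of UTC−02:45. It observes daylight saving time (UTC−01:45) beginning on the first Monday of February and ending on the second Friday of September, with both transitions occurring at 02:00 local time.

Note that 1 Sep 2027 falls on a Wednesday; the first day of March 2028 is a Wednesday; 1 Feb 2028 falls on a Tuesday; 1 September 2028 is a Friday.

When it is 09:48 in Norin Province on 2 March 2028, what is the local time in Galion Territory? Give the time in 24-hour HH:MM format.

1 September 2027 is a Wednesday, so the first Friday is September 3 and the fourth is September 24.
1 March 2028 is a Wednesday, so the first Friday is March 3.
2 March 2028 falls between 24 September 2027 and 3 March 2028, so daylight saving is in effect and Norin Province is at UTC+00:00.
09:48 Norin Province − 0h = 09:48 UTC.
1 February 2028 is a Tuesday, so the first Monday is February 7.
1 September 2028 is a Friday, so the first Friday is September 1 and the second is September 8.
At the standard offset (UTC−02:45), 09:48 UTC − 2h45m = 07:03 Galion Territory standard time.
The standard-time date in Galion Territory, 2 March 2028, falls between 7 February and 8 September, so daylight saving is in effect and Galion Territory is at UTC−01:45.
09:48 UTC − 1h45m = 08:03 Galion Territory.

08:03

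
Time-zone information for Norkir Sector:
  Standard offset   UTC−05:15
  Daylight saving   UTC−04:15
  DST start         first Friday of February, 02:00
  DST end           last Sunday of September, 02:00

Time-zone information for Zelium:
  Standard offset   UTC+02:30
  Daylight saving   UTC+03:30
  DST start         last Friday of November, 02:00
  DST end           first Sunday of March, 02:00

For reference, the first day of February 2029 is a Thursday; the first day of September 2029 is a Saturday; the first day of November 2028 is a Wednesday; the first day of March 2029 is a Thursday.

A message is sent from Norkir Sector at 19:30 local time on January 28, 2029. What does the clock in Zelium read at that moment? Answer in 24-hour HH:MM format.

1 February 2029 is a Thursday, so the first Friday is February 2.
1 September 2029 is a Saturday, so Sundays fall on 2, 9, 16, 23, 30; the last is September 30.
January 28, 2029 does not fall between 2 February and 30 September, so daylight saving is not in effect and Norkir Sector is at UTC−05:15.
19:30 Norkir Sector + 5h15m = 00:45 UTC (rolling into the next day, 29 January 2029).
1 November 2028 is a Wednesday, so Fridays fall on 3, 10, 17, 24; the last is November 24.
1 March 2029 is a Thursday, so the first Sunday is March 4.
At the standard offset (UTC+02:30), 00:45 UTC + 2h30m = 03:15 Zelium standard time.
The standard-time date in Zelium, January 29, 2029, lies within the daylight-saving period (24 November 2028 – 4 March 2029), so Zelium is on daylight time, UTC+03:30.
00:45 UTC + 3h30m = 04:15 Zelium.

04:15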